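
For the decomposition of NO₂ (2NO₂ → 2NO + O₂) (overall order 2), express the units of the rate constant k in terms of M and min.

M⁻¹·min⁻¹

Step 1: For overall order n, rate = k × (concentration)^n.
Step 2: Rate has units M·min⁻¹; concentration term has units M^2.
Step 3: k = rate / (concentration)^n, so units of k = M^(1-2)·min⁻¹ = M⁻¹·min⁻¹.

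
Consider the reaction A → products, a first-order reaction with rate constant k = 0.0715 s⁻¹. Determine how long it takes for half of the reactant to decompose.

9.694 s

Step 1: For a first-order reaction, t₁/₂ = ln(2)/k
Step 2: t₁/₂ = ln(2)/0.0715
Step 3: t₁/₂ = 0.6931/0.0715 = 9.694 s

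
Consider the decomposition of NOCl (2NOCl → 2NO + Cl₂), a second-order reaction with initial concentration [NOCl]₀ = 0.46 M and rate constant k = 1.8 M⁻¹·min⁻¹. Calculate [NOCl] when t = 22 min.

0.02394 M

Step 1: For a second-order reaction: 1/[NOCl] = 1/[NOCl]₀ + kt
Step 2: 1/[NOCl] = 1/0.46 + 1.8 × 22
Step 3: 1/[NOCl] = 2.174 + 39.6 = 41.77
Step 4: [NOCl] = 1/41.77 = 0.02394 M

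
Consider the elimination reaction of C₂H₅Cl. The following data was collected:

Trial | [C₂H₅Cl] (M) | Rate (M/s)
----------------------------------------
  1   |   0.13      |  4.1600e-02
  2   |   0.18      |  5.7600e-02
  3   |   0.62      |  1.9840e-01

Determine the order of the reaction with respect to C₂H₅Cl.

first order (1)

Step 1: Compare trials to find order n where rate₂/rate₁ = ([C₂H₅Cl]₂/[C₂H₅Cl]₁)^n
Step 2: rate₂/rate₁ = 5.7600e-02/4.1600e-02 = 1.385
Step 3: [C₂H₅Cl]₂/[C₂H₅Cl]₁ = 0.18/0.13 = 1.385
Step 4: n = ln(1.385)/ln(1.385) = 1.00 ≈ 1
Step 5: The reaction is first order in C₂H₅Cl.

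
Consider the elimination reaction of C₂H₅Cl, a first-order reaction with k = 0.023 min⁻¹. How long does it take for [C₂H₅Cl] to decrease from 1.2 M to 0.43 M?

44.62 min

Step 1: For first-order: t = ln([C₂H₅Cl]₀/[C₂H₅Cl])/k
Step 2: t = ln(1.2/0.43)/0.023
Step 3: t = ln(2.791)/0.023
Step 4: t = 1.026/0.023 = 44.62 min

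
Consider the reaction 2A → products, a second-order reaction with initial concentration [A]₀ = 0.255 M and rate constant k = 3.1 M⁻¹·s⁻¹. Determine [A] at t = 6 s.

0.0444 M

Step 1: For a second-order reaction: 1/[A] = 1/[A]₀ + kt
Step 2: 1/[A] = 1/0.255 + 3.1 × 6
Step 3: 1/[A] = 3.922 + 18.6 = 22.52
Step 4: [A] = 1/22.52 = 0.0444 M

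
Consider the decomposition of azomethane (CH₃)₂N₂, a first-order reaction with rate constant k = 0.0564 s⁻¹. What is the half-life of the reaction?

12.29 s

Step 1: For a first-order reaction, t₁/₂ = ln(2)/k
Step 2: t₁/₂ = ln(2)/0.0564
Step 3: t₁/₂ = 0.6931/0.0564 = 12.29 s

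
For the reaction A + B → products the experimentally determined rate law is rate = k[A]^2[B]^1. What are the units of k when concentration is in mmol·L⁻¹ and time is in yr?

(mmol·L⁻¹)⁻²·yr⁻¹

Step 1: Overall order = 2 + 1 = 3.
Step 2: rate has units mmol·L⁻¹·yr⁻¹; [A]^2[B]^1 has units (mmol·L⁻¹)^3.
Step 3: k = rate/([A]^2[B]^1), so units of k = (mmol·L⁻¹)^(1-3)·yr⁻¹ = (mmol·L⁻¹)⁻²·yr⁻¹.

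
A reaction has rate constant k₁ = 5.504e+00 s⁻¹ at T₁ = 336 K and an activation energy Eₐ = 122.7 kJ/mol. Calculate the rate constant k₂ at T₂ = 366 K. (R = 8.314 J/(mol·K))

2.015e+02 s⁻¹

Step 1: Use the two-temperature Arrhenius form: ln(k₂/k₁) = -Eₐ/R × (1/T₂ - 1/T₁)
Step 2: Convert Eₐ to J/mol: 122.7 kJ/mol = 122700 J/mol
Step 3: 1/T₂ - 1/T₁ = 1/366 - 1/336 = -2.439500e-04 K⁻¹
Step 4: ln(k₂/k₁) = -122700/8.314 × -2.439500e-04 = 3.60027
Step 5: k₂ = k₁ × exp(3.60027) = 5.504e+00 × 3.66081e+01 = 2.015e+02 s⁻¹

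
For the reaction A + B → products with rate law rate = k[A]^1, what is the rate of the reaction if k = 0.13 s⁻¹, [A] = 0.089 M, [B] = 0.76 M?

0.01157 M/s

Step 1: The rate law is rate = k[A]^1
Step 2: Note that the rate does not depend on [B] (zero order in B).
Step 3: rate = 0.13 × (0.089)^1 = 0.01157 M/s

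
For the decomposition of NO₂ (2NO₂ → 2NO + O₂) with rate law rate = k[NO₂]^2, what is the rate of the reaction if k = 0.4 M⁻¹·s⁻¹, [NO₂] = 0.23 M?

0.02116 M/s

Step 1: Identify the rate law: rate = k[NO₂]^2
Step 2: Substitute values: rate = 0.4 × (0.23)^2
Step 3: Calculate: rate = 0.4 × 0.0529 = 0.02116 M/s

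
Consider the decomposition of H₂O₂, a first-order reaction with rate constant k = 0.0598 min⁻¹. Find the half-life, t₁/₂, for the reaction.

11.59 min

Step 1: For a first-order reaction, t₁/₂ = ln(2)/k
Step 2: t₁/₂ = ln(2)/0.0598
Step 3: t₁/₂ = 0.6931/0.0598 = 11.59 min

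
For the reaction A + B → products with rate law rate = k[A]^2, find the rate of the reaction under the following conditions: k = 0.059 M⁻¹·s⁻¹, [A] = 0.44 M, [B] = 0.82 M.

0.01142 M/s

Step 1: The rate law is rate = k[A]^2
Step 2: Note that the rate does not depend on [B] (zero order in B).
Step 3: rate = 0.059 × (0.44)^2 = 0.0114224 M/s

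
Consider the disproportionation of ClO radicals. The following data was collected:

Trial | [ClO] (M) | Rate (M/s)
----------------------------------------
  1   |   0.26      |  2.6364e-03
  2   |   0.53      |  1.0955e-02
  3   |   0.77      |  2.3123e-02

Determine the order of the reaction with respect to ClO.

second order (2)

Step 1: Compare trials to find order n where rate₂/rate₁ = ([ClO]₂/[ClO]₁)^n
Step 2: rate₂/rate₁ = 1.0955e-02/2.6364e-03 = 4.155
Step 3: [ClO]₂/[ClO]₁ = 0.53/0.26 = 2.038
Step 4: n = ln(4.155)/ln(2.038) = 2.00 ≈ 2
Step 5: The reaction is second order in ClO.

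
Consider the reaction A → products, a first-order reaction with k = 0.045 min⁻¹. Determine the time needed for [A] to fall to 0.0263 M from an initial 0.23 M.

48.19 min

Step 1: For first-order: t = ln([A]₀/[A])/k
Step 2: t = ln(0.23/0.0263)/0.045
Step 3: t = ln(8.745)/0.045
Step 4: t = 2.169/0.045 = 48.19 min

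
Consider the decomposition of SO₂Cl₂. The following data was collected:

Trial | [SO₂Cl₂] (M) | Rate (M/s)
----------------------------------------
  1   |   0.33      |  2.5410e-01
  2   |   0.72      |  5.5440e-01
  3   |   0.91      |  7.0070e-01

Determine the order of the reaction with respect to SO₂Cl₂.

first order (1)

Step 1: Compare trials to find order n where rate₂/rate₁ = ([SO₂Cl₂]₂/[SO₂Cl₂]₁)^n
Step 2: rate₂/rate₁ = 5.5440e-01/2.5410e-01 = 2.182
Step 3: [SO₂Cl₂]₂/[SO₂Cl₂]₁ = 0.72/0.33 = 2.182
Step 4: n = ln(2.182)/ln(2.182) = 1.00 ≈ 1
Step 5: The reaction is first order in SO₂Cl₂.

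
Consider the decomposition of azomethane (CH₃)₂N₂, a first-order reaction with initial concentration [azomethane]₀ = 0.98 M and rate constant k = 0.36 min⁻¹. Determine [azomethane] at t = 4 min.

0.2322 M

Step 1: For a first-order reaction: [azomethane] = [azomethane]₀ × e^(-kt)
Step 2: [azomethane] = 0.98 × e^(-0.36 × 4)
Step 3: [azomethane] = 0.98 × e^(-1.44)
Step 4: [azomethane] = 0.98 × 0.236928 = 0.2322 M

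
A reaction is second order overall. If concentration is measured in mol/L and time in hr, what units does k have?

(mol/L)⁻¹·hr⁻¹

Step 1: For overall order n, rate = k × (concentration)^n.
Step 2: Rate has units mol/L·hr⁻¹; concentration term has units (mol/L)^2.
Step 3: k = rate / (concentration)^n, so units of k = (mol/L)^(1-2)·hr⁻¹ = (mol/L)⁻¹·hr⁻¹.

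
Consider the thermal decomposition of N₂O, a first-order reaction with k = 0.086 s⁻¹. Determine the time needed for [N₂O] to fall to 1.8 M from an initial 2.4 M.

3.345 s

Step 1: For first-order: t = ln([N₂O]₀/[N₂O])/k
Step 2: t = ln(2.4/1.8)/0.086
Step 3: t = ln(1.333)/0.086
Step 4: t = 0.2877/0.086 = 3.345 s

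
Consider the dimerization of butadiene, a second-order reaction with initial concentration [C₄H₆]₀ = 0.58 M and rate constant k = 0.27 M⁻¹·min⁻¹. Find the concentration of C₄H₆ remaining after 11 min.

0.213 M

Step 1: For a second-order reaction: 1/[C₄H₆] = 1/[C₄H₆]₀ + kt
Step 2: 1/[C₄H₆] = 1/0.58 + 0.27 × 11
Step 3: 1/[C₄H₆] = 1.724 + 2.97 = 4.694
Step 4: [C₄H₆] = 1/4.694 = 0.213 M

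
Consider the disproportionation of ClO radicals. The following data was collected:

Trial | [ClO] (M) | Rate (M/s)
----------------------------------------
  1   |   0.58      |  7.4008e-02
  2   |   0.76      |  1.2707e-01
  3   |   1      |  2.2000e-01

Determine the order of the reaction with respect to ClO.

second order (2)

Step 1: Compare trials to find order n where rate₂/rate₁ = ([ClO]₂/[ClO]₁)^n
Step 2: rate₂/rate₁ = 1.2707e-01/7.4008e-02 = 1.717
Step 3: [ClO]₂/[ClO]₁ = 0.76/0.58 = 1.31
Step 4: n = ln(1.717)/ln(1.31) = 2.00 ≈ 2
Step 5: The reaction is second order in ClO.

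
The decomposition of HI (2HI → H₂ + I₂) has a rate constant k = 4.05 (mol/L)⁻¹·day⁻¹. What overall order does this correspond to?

second order (2)

Step 1: The units of k for an nth-order reaction are (concentration)^(1-n)·(time)⁻¹.
Step 2: Here k has units (mol/L)⁻¹·day⁻¹, so the concentration exponent is -1.
Step 3: 1 - n = -1 ⇒ n = 2. The reaction is second order.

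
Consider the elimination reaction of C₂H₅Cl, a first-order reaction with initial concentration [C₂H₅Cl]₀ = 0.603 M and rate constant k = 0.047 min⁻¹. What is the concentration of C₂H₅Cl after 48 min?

0.06318 M

Step 1: For a first-order reaction: [C₂H₅Cl] = [C₂H₅Cl]₀ × e^(-kt)
Step 2: [C₂H₅Cl] = 0.603 × e^(-0.047 × 48)
Step 3: [C₂H₅Cl] = 0.603 × e^(-2.256)
Step 4: [C₂H₅Cl] = 0.603 × 0.104769 = 0.06318 M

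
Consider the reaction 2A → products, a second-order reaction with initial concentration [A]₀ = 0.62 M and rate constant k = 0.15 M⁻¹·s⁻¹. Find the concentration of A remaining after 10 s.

0.3212 M

Step 1: For a second-order reaction: 1/[A] = 1/[A]₀ + kt
Step 2: 1/[A] = 1/0.62 + 0.15 × 10
Step 3: 1/[A] = 1.613 + 1.5 = 3.113
Step 4: [A] = 1/3.113 = 0.3212 M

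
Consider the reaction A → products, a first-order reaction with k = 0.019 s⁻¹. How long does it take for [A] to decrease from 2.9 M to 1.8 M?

25.1 s

Step 1: For first-order: t = ln([A]₀/[A])/k
Step 2: t = ln(2.9/1.8)/0.019
Step 3: t = ln(1.611)/0.019
Step 4: t = 0.4769/0.019 = 25.1 s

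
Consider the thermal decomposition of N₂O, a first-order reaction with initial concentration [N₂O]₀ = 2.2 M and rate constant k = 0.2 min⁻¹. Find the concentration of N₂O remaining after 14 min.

0.1338 M

Step 1: For a first-order reaction: [N₂O] = [N₂O]₀ × e^(-kt)
Step 2: [N₂O] = 2.2 × e^(-0.2 × 14)
Step 3: [N₂O] = 2.2 × e^(-2.8)
Step 4: [N₂O] = 2.2 × 0.0608101 = 0.1338 M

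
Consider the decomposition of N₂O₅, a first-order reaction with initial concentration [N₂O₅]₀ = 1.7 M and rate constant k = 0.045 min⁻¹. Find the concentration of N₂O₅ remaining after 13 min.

0.9471 M

Step 1: For a first-order reaction: [N₂O₅] = [N₂O₅]₀ × e^(-kt)
Step 2: [N₂O₅] = 1.7 × e^(-0.045 × 13)
Step 3: [N₂O₅] = 1.7 × e^(-0.585)
Step 4: [N₂O₅] = 1.7 × 0.557106 = 0.9471 M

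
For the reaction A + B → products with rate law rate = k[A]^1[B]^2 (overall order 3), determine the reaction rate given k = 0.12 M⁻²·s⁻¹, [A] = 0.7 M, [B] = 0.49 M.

0.02017 M/s

Step 1: The rate law is rate = k[A]^1[B]^2, overall order = 1+2 = 3
Step 2: Substitute values: rate = 0.12 × (0.7)^1 × (0.49)^2
Step 3: rate = 0.12 × 0.7 × 0.2401 = 0.0201684 M/s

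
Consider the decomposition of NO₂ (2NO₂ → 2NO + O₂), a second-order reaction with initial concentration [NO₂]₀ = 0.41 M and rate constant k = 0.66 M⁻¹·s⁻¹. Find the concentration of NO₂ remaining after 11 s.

0.1031 M

Step 1: For a second-order reaction: 1/[NO₂] = 1/[NO₂]₀ + kt
Step 2: 1/[NO₂] = 1/0.41 + 0.66 × 11
Step 3: 1/[NO₂] = 2.439 + 7.26 = 9.699
Step 4: [NO₂] = 1/9.699 = 0.1031 M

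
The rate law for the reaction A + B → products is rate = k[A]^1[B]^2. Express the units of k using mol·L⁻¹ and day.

(mol·L⁻¹)⁻²·day⁻¹

Step 1: Overall order = 1 + 2 = 3.
Step 2: rate has units mol·L⁻¹·day⁻¹; [A]^1[B]^2 has units (mol·L⁻¹)^3.
Step 3: k = rate/([A]^1[B]^2), so units of k = (mol·L⁻¹)^(1-3)·day⁻¹ = (mol·L⁻¹)⁻²·day⁻¹.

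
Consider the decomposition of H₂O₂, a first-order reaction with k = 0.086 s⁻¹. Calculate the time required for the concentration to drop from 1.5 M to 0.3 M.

18.71 s

Step 1: For first-order: t = ln([H₂O₂]₀/[H₂O₂])/k
Step 2: t = ln(1.5/0.3)/0.086
Step 3: t = ln(5)/0.086
Step 4: t = 1.609/0.086 = 18.71 s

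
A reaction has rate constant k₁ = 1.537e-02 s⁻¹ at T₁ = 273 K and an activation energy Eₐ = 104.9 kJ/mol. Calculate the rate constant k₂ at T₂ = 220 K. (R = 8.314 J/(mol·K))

2.245e-07 s⁻¹

Step 1: Use the two-temperature Arrhenius form: ln(k₂/k₁) = -Eₐ/R × (1/T₂ - 1/T₁)
Step 2: Convert Eₐ to J/mol: 104.9 kJ/mol = 104900 J/mol
Step 3: 1/T₂ - 1/T₁ = 1/220 - 1/273 = 8.824509e-04 K⁻¹
Step 4: ln(k₂/k₁) = -104900/8.314 × 8.824509e-04 = -11.13412
Step 5: k₂ = k₁ × exp(-11.13412) = 1.537e-02 × 1.46054e-05 = 2.245e-07 s⁻¹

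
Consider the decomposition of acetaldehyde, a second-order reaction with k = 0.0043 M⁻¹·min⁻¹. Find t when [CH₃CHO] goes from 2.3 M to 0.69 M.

235.9 min

Step 1: For second-order: t = (1/[CH₃CHO] - 1/[CH₃CHO]₀)/k
Step 2: t = (1/0.69 - 1/2.3)/0.0043
Step 3: t = (1.449 - 0.4348)/0.0043
Step 4: t = 1.014/0.0043 = 235.9 min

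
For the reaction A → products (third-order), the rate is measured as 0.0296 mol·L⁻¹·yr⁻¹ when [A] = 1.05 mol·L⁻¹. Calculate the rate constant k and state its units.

0.02557 (mol·L⁻¹)⁻²·yr⁻¹

Step 1: rate = k[A]^3, so k = rate / [A]^3.
Step 2: k = 0.0296 / (1.05)^3 = 0.0296 / 1.158.
Step 3: k = 0.02557 (mol·L⁻¹)⁻²·yr⁻¹.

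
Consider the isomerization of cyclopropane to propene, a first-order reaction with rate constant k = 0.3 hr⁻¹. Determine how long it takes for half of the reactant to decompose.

2.31 hr

Step 1: For a first-order reaction, t₁/₂ = ln(2)/k
Step 2: t₁/₂ = ln(2)/0.3
Step 3: t₁/₂ = 0.6931/0.3 = 2.31 hr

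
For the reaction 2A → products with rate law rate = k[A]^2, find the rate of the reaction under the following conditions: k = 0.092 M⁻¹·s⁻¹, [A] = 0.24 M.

0.005299 M/s

Step 1: Identify the rate law: rate = k[A]^2
Step 2: Substitute values: rate = 0.092 × (0.24)^2
Step 3: Calculate: rate = 0.092 × 0.0576 = 0.0052992 M/s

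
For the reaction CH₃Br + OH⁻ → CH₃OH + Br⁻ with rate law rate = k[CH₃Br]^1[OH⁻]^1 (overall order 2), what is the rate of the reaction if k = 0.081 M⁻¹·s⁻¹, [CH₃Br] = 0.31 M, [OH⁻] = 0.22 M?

0.005524 M/s

Step 1: The rate law is rate = k[CH₃Br]^1[OH⁻]^1, overall order = 1+1 = 2
Step 2: Substitute values: rate = 0.081 × (0.31)^1 × (0.22)^1
Step 3: rate = 0.081 × 0.31 × 0.22 = 0.0055242 M/s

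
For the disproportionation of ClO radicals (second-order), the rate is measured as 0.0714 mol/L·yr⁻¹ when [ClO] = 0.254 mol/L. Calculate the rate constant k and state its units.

1.107 (mol/L)⁻¹·yr⁻¹

Step 1: rate = k[ClO]^2, so k = rate / [ClO]^2.
Step 2: k = 0.0714 / (0.254)^2 = 0.0714 / 0.06452.
Step 3: k = 1.107 (mol/L)⁻¹·yr⁻¹.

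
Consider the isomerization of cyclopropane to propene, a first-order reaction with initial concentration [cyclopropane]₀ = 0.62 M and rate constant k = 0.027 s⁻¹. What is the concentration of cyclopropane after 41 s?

0.2049 M

Step 1: For a first-order reaction: [cyclopropane] = [cyclopropane]₀ × e^(-kt)
Step 2: [cyclopropane] = 0.62 × e^(-0.027 × 41)
Step 3: [cyclopropane] = 0.62 × e^(-1.107)
Step 4: [cyclopropane] = 0.62 × 0.330549 = 0.2049 M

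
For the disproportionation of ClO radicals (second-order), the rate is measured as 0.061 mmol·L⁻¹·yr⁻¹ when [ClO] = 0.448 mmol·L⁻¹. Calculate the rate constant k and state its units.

0.3039 (mmol·L⁻¹)⁻¹·yr⁻¹

Step 1: rate = k[ClO]^2, so k = rate / [ClO]^2.
Step 2: k = 0.061 / (0.448)^2 = 0.061 / 0.2007.
Step 3: k = 0.3039 (mmol·L⁻¹)⁻¹·yr⁻¹.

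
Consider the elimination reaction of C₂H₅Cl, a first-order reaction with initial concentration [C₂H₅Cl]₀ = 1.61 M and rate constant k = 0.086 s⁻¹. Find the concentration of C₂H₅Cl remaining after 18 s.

0.3424 M

Step 1: For a first-order reaction: [C₂H₅Cl] = [C₂H₅Cl]₀ × e^(-kt)
Step 2: [C₂H₅Cl] = 1.61 × e^(-0.086 × 18)
Step 3: [C₂H₅Cl] = 1.61 × e^(-1.548)
Step 4: [C₂H₅Cl] = 1.61 × 0.212673 = 0.3424 M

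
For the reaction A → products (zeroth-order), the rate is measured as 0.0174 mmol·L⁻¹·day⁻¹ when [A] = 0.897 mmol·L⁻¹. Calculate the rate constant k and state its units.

0.0174 mmol·L⁻¹·day⁻¹

Step 1: For a zeroth-order reaction, rate = k (independent of concentration).
Step 2: k = rate = 0.0174 mmol·L⁻¹·day⁻¹.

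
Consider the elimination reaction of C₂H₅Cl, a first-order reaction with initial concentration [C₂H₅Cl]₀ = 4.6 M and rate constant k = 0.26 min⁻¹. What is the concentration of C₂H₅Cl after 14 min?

0.1208 M

Step 1: For a first-order reaction: [C₂H₅Cl] = [C₂H₅Cl]₀ × e^(-kt)
Step 2: [C₂H₅Cl] = 4.6 × e^(-0.26 × 14)
Step 3: [C₂H₅Cl] = 4.6 × e^(-3.64)
Step 4: [C₂H₅Cl] = 4.6 × 0.0262523 = 0.1208 M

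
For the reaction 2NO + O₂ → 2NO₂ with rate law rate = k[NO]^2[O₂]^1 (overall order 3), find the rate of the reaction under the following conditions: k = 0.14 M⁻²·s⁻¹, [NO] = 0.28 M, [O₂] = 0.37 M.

0.004061 M/s

Step 1: The rate law is rate = k[NO]^2[O₂]^1, overall order = 2+1 = 3
Step 2: Substitute values: rate = 0.14 × (0.28)^2 × (0.37)^1
Step 3: rate = 0.14 × 0.0784 × 0.37 = 0.00406112 M/s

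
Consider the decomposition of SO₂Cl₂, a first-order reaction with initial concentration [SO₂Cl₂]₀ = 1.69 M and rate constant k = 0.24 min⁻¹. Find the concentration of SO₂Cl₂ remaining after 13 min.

0.07463 M

Step 1: For a first-order reaction: [SO₂Cl₂] = [SO₂Cl₂]₀ × e^(-kt)
Step 2: [SO₂Cl₂] = 1.69 × e^(-0.24 × 13)
Step 3: [SO₂Cl₂] = 1.69 × e^(-3.12)
Step 4: [SO₂Cl₂] = 1.69 × 0.0441572 = 0.07463 M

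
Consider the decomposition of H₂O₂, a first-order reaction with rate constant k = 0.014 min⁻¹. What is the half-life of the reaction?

49.51 min

Step 1: For a first-order reaction, t₁/₂ = ln(2)/k
Step 2: t₁/₂ = ln(2)/0.014
Step 3: t₁/₂ = 0.6931/0.014 = 49.51 min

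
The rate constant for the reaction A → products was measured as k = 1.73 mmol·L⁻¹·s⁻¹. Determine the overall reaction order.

zeroth order (0)

Step 1: The units of k for an nth-order reaction are (concentration)^(1-n)·(time)⁻¹.
Step 2: Here k has units mmol·L⁻¹·s⁻¹, so the concentration exponent is 1.
Step 3: 1 - n = 1 ⇒ n = 0. The reaction is zeroth order.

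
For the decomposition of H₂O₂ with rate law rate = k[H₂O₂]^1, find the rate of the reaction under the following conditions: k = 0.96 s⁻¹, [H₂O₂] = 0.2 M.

0.192 M/s

Step 1: Identify the rate law: rate = k[H₂O₂]^1
Step 2: Substitute values: rate = 0.96 × (0.2)^1
Step 3: Calculate: rate = 0.96 × 0.2 = 0.192 M/s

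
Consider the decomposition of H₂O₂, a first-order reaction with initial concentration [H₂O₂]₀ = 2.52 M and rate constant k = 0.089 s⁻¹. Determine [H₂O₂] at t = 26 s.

0.2491 M

Step 1: For a first-order reaction: [H₂O₂] = [H₂O₂]₀ × e^(-kt)
Step 2: [H₂O₂] = 2.52 × e^(-0.089 × 26)
Step 3: [H₂O₂] = 2.52 × e^(-2.314)
Step 4: [H₂O₂] = 2.52 × 0.098865 = 0.2491 M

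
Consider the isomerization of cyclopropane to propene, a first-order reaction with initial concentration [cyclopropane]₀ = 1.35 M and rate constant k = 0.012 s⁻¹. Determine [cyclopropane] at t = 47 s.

0.7681 M

Step 1: For a first-order reaction: [cyclopropane] = [cyclopropane]₀ × e^(-kt)
Step 2: [cyclopropane] = 1.35 × e^(-0.012 × 47)
Step 3: [cyclopropane] = 1.35 × e^(-0.564)
Step 4: [cyclopropane] = 1.35 × 0.568929 = 0.7681 M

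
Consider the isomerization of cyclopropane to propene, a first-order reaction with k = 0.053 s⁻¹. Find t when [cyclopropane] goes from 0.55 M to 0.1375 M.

26.16 s

Step 1: For first-order: t = ln([cyclopropane]₀/[cyclopropane])/k
Step 2: t = ln(0.55/0.1375)/0.053
Step 3: t = ln(4)/0.053
Step 4: t = 1.386/0.053 = 26.16 s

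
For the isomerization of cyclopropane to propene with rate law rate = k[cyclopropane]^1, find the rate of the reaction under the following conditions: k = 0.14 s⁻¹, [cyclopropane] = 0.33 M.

0.0462 M/s

Step 1: Identify the rate law: rate = k[cyclopropane]^1
Step 2: Substitute values: rate = 0.14 × (0.33)^1
Step 3: Calculate: rate = 0.14 × 0.33 = 0.0462 M/s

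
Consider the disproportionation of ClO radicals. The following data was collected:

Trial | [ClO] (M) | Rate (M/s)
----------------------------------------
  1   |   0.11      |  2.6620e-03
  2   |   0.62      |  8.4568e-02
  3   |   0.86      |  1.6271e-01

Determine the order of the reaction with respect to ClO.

second order (2)

Step 1: Compare trials to find order n where rate₂/rate₁ = ([ClO]₂/[ClO]₁)^n
Step 2: rate₂/rate₁ = 8.4568e-02/2.6620e-03 = 31.77
Step 3: [ClO]₂/[ClO]₁ = 0.62/0.11 = 5.636
Step 4: n = ln(31.77)/ln(5.636) = 2.00 ≈ 2
Step 5: The reaction is second order in ClO.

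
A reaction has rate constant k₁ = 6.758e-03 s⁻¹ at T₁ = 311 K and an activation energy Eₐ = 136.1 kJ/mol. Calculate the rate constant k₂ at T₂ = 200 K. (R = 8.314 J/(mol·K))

1.389e-15 s⁻¹

Step 1: Use the two-temperature Arrhenius form: ln(k₂/k₁) = -Eₐ/R × (1/T₂ - 1/T₁)
Step 2: Convert Eₐ to J/mol: 136.1 kJ/mol = 136100 J/mol
Step 3: 1/T₂ - 1/T₁ = 1/200 - 1/311 = 1.784566e-03 K⁻¹
Step 4: ln(k₂/k₁) = -136100/8.314 × 1.784566e-03 = -29.21331
Step 5: k₂ = k₁ × exp(-29.21331) = 6.758e-03 × 2.05504e-13 = 1.389e-15 s⁻¹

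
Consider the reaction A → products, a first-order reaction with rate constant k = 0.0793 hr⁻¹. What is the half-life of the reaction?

8.741 hr

Step 1: For a first-order reaction, t₁/₂ = ln(2)/k
Step 2: t₁/₂ = ln(2)/0.0793
Step 3: t₁/₂ = 0.6931/0.0793 = 8.741 hr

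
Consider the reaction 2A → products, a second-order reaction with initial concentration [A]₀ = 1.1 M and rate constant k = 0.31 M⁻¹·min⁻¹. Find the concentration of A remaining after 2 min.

0.654 M

Step 1: For a second-order reaction: 1/[A] = 1/[A]₀ + kt
Step 2: 1/[A] = 1/1.1 + 0.31 × 2
Step 3: 1/[A] = 0.9091 + 0.62 = 1.529
Step 4: [A] = 1/1.529 = 0.654 M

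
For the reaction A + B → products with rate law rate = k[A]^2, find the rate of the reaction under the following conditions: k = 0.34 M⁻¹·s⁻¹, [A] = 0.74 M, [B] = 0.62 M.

0.1862 M/s

Step 1: The rate law is rate = k[A]^2
Step 2: Note that the rate does not depend on [B] (zero order in B).
Step 3: rate = 0.34 × (0.74)^2 = 0.186184 M/s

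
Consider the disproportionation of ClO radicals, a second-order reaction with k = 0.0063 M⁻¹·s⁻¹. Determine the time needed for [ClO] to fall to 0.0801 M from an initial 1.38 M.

1867 s

Step 1: For second-order: t = (1/[ClO] - 1/[ClO]₀)/k
Step 2: t = (1/0.0801 - 1/1.38)/0.0063
Step 3: t = (12.48 - 0.7246)/0.0063
Step 4: t = 11.76/0.0063 = 1867 s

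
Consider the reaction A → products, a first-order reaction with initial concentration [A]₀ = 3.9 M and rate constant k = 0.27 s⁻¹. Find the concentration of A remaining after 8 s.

0.4498 M

Step 1: For a first-order reaction: [A] = [A]₀ × e^(-kt)
Step 2: [A] = 3.9 × e^(-0.27 × 8)
Step 3: [A] = 3.9 × e^(-2.16)
Step 4: [A] = 3.9 × 0.115325 = 0.4498 M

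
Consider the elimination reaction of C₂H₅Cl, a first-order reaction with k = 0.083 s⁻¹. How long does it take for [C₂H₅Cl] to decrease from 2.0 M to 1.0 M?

8.351 s

Step 1: For first-order: t = ln([C₂H₅Cl]₀/[C₂H₅Cl])/k
Step 2: t = ln(2.0/1.0)/0.083
Step 3: t = ln(2)/0.083
Step 4: t = 0.6931/0.083 = 8.351 s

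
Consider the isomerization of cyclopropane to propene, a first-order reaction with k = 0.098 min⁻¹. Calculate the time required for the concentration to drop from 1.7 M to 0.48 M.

12.9 min

Step 1: For first-order: t = ln([cyclopropane]₀/[cyclopropane])/k
Step 2: t = ln(1.7/0.48)/0.098
Step 3: t = ln(3.542)/0.098
Step 4: t = 1.265/0.098 = 12.9 min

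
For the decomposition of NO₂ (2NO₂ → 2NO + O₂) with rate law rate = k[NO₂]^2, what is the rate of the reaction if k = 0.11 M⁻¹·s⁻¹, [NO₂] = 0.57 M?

0.03574 M/s

Step 1: Identify the rate law: rate = k[NO₂]^2
Step 2: Substitute values: rate = 0.11 × (0.57)^2
Step 3: Calculate: rate = 0.11 × 0.3249 = 0.035739 M/s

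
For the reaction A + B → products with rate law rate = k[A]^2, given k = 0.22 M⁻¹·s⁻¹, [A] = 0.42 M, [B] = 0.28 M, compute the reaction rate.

0.03881 M/s

Step 1: The rate law is rate = k[A]^2
Step 2: Note that the rate does not depend on [B] (zero order in B).
Step 3: rate = 0.22 × (0.42)^2 = 0.038808 M/s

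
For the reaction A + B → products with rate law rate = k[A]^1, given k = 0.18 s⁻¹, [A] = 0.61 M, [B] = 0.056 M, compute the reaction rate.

0.1098 M/s

Step 1: The rate law is rate = k[A]^1
Step 2: Note that the rate does not depend on [B] (zero order in B).
Step 3: rate = 0.18 × (0.61)^1 = 0.1098 M/s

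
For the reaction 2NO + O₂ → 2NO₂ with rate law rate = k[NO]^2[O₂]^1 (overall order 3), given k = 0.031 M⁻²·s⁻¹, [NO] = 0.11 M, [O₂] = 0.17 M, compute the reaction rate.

6.377e-05 M/s

Step 1: The rate law is rate = k[NO]^2[O₂]^1, overall order = 2+1 = 3
Step 2: Substitute values: rate = 0.031 × (0.11)^2 × (0.17)^1
Step 3: rate = 0.031 × 0.0121 × 0.17 = 6.3767e-05 M/s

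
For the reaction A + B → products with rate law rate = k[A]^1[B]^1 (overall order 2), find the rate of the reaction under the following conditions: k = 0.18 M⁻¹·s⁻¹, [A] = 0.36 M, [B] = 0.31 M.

0.02009 M/s

Step 1: The rate law is rate = k[A]^1[B]^1, overall order = 1+1 = 2
Step 2: Substitute values: rate = 0.18 × (0.36)^1 × (0.31)^1
Step 3: rate = 0.18 × 0.36 × 0.31 = 0.020088 M/s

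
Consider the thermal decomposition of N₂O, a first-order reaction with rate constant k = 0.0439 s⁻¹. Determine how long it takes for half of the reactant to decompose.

15.79 s

Step 1: For a first-order reaction, t₁/₂ = ln(2)/k
Step 2: t₁/₂ = ln(2)/0.0439
Step 3: t₁/₂ = 0.6931/0.0439 = 15.79 s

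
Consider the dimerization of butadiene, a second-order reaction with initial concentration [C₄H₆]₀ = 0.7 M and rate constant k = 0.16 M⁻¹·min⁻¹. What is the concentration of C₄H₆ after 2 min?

0.5719 M

Step 1: For a second-order reaction: 1/[C₄H₆] = 1/[C₄H₆]₀ + kt
Step 2: 1/[C₄H₆] = 1/0.7 + 0.16 × 2
Step 3: 1/[C₄H₆] = 1.429 + 0.32 = 1.749
Step 4: [C₄H₆] = 1/1.749 = 0.5719 M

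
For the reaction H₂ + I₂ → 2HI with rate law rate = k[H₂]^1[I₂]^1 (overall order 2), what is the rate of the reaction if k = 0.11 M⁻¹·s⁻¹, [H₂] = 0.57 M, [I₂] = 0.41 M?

0.02571 M/s

Step 1: The rate law is rate = k[H₂]^1[I₂]^1, overall order = 1+1 = 2
Step 2: Substitute values: rate = 0.11 × (0.57)^1 × (0.41)^1
Step 3: rate = 0.11 × 0.57 × 0.41 = 0.025707 M/s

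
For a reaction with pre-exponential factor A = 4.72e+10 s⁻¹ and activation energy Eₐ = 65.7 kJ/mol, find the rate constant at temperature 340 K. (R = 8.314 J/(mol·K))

3.80e+00 s⁻¹

Step 1: Use the Arrhenius equation: k = A × exp(-Eₐ/RT)
Step 2: Convert Eₐ to J/mol: 65.7 kJ/mol = 65700 J/mol
Step 3: Calculate the exponent: -Eₐ/(RT) = -65700/(8.314 × 340) = -23.24216
Step 4: k = 4.72e+10 × exp(-23.24216)
Step 5: k = 4.72e+10 × 8.05486e-11 = 3.8019e+00 s⁻¹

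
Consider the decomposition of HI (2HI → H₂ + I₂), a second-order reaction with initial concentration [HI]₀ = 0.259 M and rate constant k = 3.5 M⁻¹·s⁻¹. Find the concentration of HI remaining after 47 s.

0.00594 M

Step 1: For a second-order reaction: 1/[HI] = 1/[HI]₀ + kt
Step 2: 1/[HI] = 1/0.259 + 3.5 × 47
Step 3: 1/[HI] = 3.861 + 164.5 = 168.4
Step 4: [HI] = 1/168.4 = 0.00594 M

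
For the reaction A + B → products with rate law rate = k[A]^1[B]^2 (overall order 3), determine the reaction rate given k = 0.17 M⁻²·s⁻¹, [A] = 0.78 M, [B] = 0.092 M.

0.001122 M/s

Step 1: The rate law is rate = k[A]^1[B]^2, overall order = 1+2 = 3
Step 2: Substitute values: rate = 0.17 × (0.78)^1 × (0.092)^2
Step 3: rate = 0.17 × 0.78 × 0.008464 = 0.00112233 M/s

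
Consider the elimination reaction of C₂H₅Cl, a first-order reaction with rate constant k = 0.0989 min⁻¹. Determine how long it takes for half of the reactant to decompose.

7.009 min

Step 1: For a first-order reaction, t₁/₂ = ln(2)/k
Step 2: t₁/₂ = ln(2)/0.0989
Step 3: t₁/₂ = 0.6931/0.0989 = 7.009 min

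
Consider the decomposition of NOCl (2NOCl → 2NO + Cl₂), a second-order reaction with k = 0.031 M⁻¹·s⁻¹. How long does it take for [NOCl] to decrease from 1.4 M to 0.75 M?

19.97 s

Step 1: For second-order: t = (1/[NOCl] - 1/[NOCl]₀)/k
Step 2: t = (1/0.75 - 1/1.4)/0.031
Step 3: t = (1.333 - 0.7143)/0.031
Step 4: t = 0.619/0.031 = 19.97 s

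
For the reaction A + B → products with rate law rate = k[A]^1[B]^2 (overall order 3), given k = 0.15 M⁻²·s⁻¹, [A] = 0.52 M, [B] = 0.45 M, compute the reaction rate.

0.0158 M/s

Step 1: The rate law is rate = k[A]^1[B]^2, overall order = 1+2 = 3
Step 2: Substitute values: rate = 0.15 × (0.52)^1 × (0.45)^2
Step 3: rate = 0.15 × 0.52 × 0.2025 = 0.015795 M/s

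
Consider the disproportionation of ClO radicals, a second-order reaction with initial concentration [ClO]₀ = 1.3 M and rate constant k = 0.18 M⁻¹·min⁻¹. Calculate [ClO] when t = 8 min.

0.4526 M

Step 1: For a second-order reaction: 1/[ClO] = 1/[ClO]₀ + kt
Step 2: 1/[ClO] = 1/1.3 + 0.18 × 8
Step 3: 1/[ClO] = 0.7692 + 1.44 = 2.209
Step 4: [ClO] = 1/2.209 = 0.4526 M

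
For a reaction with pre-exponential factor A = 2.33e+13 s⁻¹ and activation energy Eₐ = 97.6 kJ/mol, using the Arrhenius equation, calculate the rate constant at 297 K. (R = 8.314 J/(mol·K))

1.59e-04 s⁻¹

Step 1: Use the Arrhenius equation: k = A × exp(-Eₐ/RT)
Step 2: Convert Eₐ to J/mol: 97.6 kJ/mol = 97600 J/mol
Step 3: Calculate the exponent: -Eₐ/(RT) = -97600/(8.314 × 297) = -39.52604
Step 4: k = 2.33e+13 × exp(-39.52604)
Step 5: k = 2.33e+13 × 6.82431e-18 = 1.5901e-04 s⁻¹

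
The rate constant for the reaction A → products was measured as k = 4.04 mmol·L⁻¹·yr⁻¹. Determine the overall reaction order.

zeroth order (0)

Step 1: The units of k for an nth-order reaction are (concentration)^(1-n)·(time)⁻¹.
Step 2: Here k has units mmol·L⁻¹·yr⁻¹, so the concentration exponent is 1.
Step 3: 1 - n = 1 ⇒ n = 0. The reaction is zeroth order.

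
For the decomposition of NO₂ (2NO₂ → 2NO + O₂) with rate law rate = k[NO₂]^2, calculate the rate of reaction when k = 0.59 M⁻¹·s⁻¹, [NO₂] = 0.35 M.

0.07227 M/s

Step 1: Identify the rate law: rate = k[NO₂]^2
Step 2: Substitute values: rate = 0.59 × (0.35)^2
Step 3: Calculate: rate = 0.59 × 0.1225 = 0.072275 M/s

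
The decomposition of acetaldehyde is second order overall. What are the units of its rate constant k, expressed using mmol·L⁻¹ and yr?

(mmol·L⁻¹)⁻¹·yr⁻¹

Step 1: For overall order n, rate = k × (concentration)^n.
Step 2: Rate has units mmol·L⁻¹·yr⁻¹; concentration term has units (mmol·L⁻¹)^2.
Step 3: k = rate / (concentration)^n, so units of k = (mmol·L⁻¹)^(1-2)·yr⁻¹ = (mmol·L⁻¹)⁻¹·yr⁻¹.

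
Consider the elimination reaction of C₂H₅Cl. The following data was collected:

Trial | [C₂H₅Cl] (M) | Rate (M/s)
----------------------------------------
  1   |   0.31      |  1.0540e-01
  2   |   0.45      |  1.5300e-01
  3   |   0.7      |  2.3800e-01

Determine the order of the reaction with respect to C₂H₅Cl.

first order (1)

Step 1: Compare trials to find order n where rate₂/rate₁ = ([C₂H₅Cl]₂/[C₂H₅Cl]₁)^n
Step 2: rate₂/rate₁ = 1.5300e-01/1.0540e-01 = 1.452
Step 3: [C₂H₅Cl]₂/[C₂H₅Cl]₁ = 0.45/0.31 = 1.452
Step 4: n = ln(1.452)/ln(1.452) = 1.00 ≈ 1
Step 5: The reaction is first order in C₂H₅Cl.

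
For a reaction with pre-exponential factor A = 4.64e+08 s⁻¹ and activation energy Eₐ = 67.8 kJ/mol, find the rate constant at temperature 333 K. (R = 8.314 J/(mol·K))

1.07e-02 s⁻¹

Step 1: Use the Arrhenius equation: k = A × exp(-Eₐ/RT)
Step 2: Convert Eₐ to J/mol: 67.8 kJ/mol = 67800 J/mol
Step 3: Calculate the exponent: -Eₐ/(RT) = -67800/(8.314 × 333) = -24.48925
Step 4: k = 4.64e+08 × exp(-24.48925)
Step 5: k = 4.64e+08 × 2.31448e-11 = 1.0739e-02 s⁻¹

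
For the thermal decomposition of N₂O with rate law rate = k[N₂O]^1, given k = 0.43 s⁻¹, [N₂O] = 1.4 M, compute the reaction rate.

0.602 M/s

Step 1: Identify the rate law: rate = k[N₂O]^1
Step 2: Substitute values: rate = 0.43 × (1.4)^1
Step 3: Calculate: rate = 0.43 × 1.4 = 0.602 M/s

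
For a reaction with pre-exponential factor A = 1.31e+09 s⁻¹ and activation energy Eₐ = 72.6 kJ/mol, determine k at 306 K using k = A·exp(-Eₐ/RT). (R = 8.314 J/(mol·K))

5.30e-04 s⁻¹

Step 1: Use the Arrhenius equation: k = A × exp(-Eₐ/RT)
Step 2: Convert Eₐ to J/mol: 72.6 kJ/mol = 72600 J/mol
Step 3: Calculate the exponent: -Eₐ/(RT) = -72600/(8.314 × 306) = -28.53679
Step 4: k = 1.31e+09 × exp(-28.53679)
Step 5: k = 1.31e+09 × 4.04231e-13 = 5.2954e-04 s⁻¹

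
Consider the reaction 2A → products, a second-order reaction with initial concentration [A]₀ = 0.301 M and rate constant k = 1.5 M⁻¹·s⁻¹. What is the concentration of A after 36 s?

0.01745 M

Step 1: For a second-order reaction: 1/[A] = 1/[A]₀ + kt
Step 2: 1/[A] = 1/0.301 + 1.5 × 36
Step 3: 1/[A] = 3.322 + 54 = 57.32
Step 4: [A] = 1/57.32 = 0.01745 M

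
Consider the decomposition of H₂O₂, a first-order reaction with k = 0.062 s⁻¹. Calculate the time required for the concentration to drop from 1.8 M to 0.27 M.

30.6 s

Step 1: For first-order: t = ln([H₂O₂]₀/[H₂O₂])/k
Step 2: t = ln(1.8/0.27)/0.062
Step 3: t = ln(6.667)/0.062
Step 4: t = 1.897/0.062 = 30.6 s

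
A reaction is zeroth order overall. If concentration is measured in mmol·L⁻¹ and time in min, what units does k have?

mmol·L⁻¹·min⁻¹

Step 1: For overall order n, rate = k × (concentration)^n.
Step 2: Rate has units mmol·L⁻¹·min⁻¹; concentration term has units (mmol·L⁻¹)^0.
Step 3: k = rate / (concentration)^n, so units of k = (mmol·L⁻¹)^(1-0)·min⁻¹ = mmol·L⁻¹·min⁻¹.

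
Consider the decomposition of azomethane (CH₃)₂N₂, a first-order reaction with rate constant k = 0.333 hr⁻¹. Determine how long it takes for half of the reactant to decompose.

2.082 hr

Step 1: For a first-order reaction, t₁/₂ = ln(2)/k
Step 2: t₁/₂ = ln(2)/0.333
Step 3: t₁/₂ = 0.6931/0.333 = 2.082 hr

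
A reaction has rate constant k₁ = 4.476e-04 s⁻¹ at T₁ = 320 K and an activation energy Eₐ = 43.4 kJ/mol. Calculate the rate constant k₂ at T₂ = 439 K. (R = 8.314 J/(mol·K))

3.727e-02 s⁻¹

Step 1: Use the two-temperature Arrhenius form: ln(k₂/k₁) = -Eₐ/R × (1/T₂ - 1/T₁)
Step 2: Convert Eₐ to J/mol: 43.4 kJ/mol = 43400 J/mol
Step 3: 1/T₂ - 1/T₁ = 1/439 - 1/320 = -8.470957e-04 K⁻¹
Step 4: ln(k₂/k₁) = -43400/8.314 × -8.470957e-04 = 4.42193
Step 5: k₂ = k₁ × exp(4.42193) = 4.476e-04 × 8.32568e+01 = 3.727e-02 s⁻¹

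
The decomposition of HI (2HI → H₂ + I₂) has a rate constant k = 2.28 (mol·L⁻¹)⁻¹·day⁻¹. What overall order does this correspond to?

second order (2)

Step 1: The units of k for an nth-order reaction are (concentration)^(1-n)·(time)⁻¹.
Step 2: Here k has units (mol·L⁻¹)⁻¹·day⁻¹, so the concentration exponent is -1.
Step 3: 1 - n = -1 ⇒ n = 2. The reaction is second order.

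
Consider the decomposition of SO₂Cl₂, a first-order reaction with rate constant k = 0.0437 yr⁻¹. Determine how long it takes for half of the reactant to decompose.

15.86 yr

Step 1: For a first-order reaction, t₁/₂ = ln(2)/k
Step 2: t₁/₂ = ln(2)/0.0437
Step 3: t₁/₂ = 0.6931/0.0437 = 15.86 yr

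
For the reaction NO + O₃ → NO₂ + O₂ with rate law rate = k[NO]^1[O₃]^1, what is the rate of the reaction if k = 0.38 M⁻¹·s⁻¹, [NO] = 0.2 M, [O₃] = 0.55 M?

0.0418 M/s

Step 1: The rate law is rate = k[NO]^1[O₃]^1
Step 2: Substitute: rate = 0.38 × (0.2)^1 × (0.55)^1
Step 3: rate = 0.38 × 0.2 × 0.55 = 0.0418 M/s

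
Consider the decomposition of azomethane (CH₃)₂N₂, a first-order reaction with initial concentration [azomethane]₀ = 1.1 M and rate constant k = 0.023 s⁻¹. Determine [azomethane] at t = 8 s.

0.9151 M

Step 1: For a first-order reaction: [azomethane] = [azomethane]₀ × e^(-kt)
Step 2: [azomethane] = 1.1 × e^(-0.023 × 8)
Step 3: [azomethane] = 1.1 × e^(-0.184)
Step 4: [azomethane] = 1.1 × 0.831936 = 0.9151 M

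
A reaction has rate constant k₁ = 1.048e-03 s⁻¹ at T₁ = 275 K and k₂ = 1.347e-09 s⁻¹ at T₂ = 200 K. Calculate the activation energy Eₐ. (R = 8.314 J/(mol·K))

82.7 kJ/mol

Step 1: Use the two-temperature Arrhenius form: ln(k₂/k₁) = -Eₐ/R × (1/T₂ - 1/T₁)
Step 2: ln(k₂/k₁) = ln(1.347e-09/1.048e-03) = ln(1.28531e-06) = -13.5645
Step 3: 1/T₂ - 1/T₁ = 1/200 - 1/275 = 1.363636e-03 K⁻¹
Step 4: Eₐ = -R × ln(k₂/k₁) / (1/T₂ - 1/T₁) = -8.314 × -13.5645 / 1.363636e-03
Step 5: Eₐ = 8.2702e+04 J/mol = 82.7 kJ/mol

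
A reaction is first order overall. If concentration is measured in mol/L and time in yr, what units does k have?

yr⁻¹

Step 1: For overall order n, rate = k × (concentration)^n.
Step 2: Rate has units mol/L·yr⁻¹; concentration term has units (mol/L)^1.
Step 3: k = rate / (concentration)^n, so units of k = (mol/L)^(1-1)·yr⁻¹ = yr⁻¹.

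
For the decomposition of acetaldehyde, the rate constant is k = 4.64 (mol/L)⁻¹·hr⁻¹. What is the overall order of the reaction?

second order (2)

Step 1: The units of k for an nth-order reaction are (concentration)^(1-n)·(time)⁻¹.
Step 2: Here k has units (mol/L)⁻¹·hr⁻¹, so the concentration exponent is -1.
Step 3: 1 - n = -1 ⇒ n = 2. The reaction is second order.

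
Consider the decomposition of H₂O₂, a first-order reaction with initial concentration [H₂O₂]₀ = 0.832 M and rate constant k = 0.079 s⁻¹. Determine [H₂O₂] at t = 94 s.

0.0004955 M

Step 1: For a first-order reaction: [H₂O₂] = [H₂O₂]₀ × e^(-kt)
Step 2: [H₂O₂] = 0.832 × e^(-0.079 × 94)
Step 3: [H₂O₂] = 0.832 × e^(-7.426)
Step 4: [H₂O₂] = 0.832 × 0.000595565 = 0.0004955 M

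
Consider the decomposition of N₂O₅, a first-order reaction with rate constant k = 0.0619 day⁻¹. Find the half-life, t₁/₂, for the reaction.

11.2 day

Step 1: For a first-order reaction, t₁/₂ = ln(2)/k
Step 2: t₁/₂ = ln(2)/0.0619
Step 3: t₁/₂ = 0.6931/0.0619 = 11.2 day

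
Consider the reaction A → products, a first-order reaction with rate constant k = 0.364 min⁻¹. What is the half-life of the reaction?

1.904 min

Step 1: For a first-order reaction, t₁/₂ = ln(2)/k
Step 2: t₁/₂ = ln(2)/0.364
Step 3: t₁/₂ = 0.6931/0.364 = 1.904 min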